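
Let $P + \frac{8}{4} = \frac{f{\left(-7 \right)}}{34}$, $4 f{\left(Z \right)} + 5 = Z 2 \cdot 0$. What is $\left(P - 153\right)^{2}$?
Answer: $\frac{444577225}{18496} \approx 24036.0$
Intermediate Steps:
$f{\left(Z \right)} = - \frac{5}{4}$ ($f{\left(Z \right)} = - \frac{5}{4} + \frac{Z 2 \cdot 0}{4} = - \frac{5}{4} + \frac{2 Z 0}{4} = - \frac{5}{4} + \frac{1}{4} \cdot 0 = - \frac{5}{4} + 0 = - \frac{5}{4}$)
$P = - \frac{277}{136}$ ($P = -2 - \frac{5}{4 \cdot 34} = -2 - \frac{5}{136} = - \frac{277}{136} \approx -2.0368$)
$\left(P - 153\right)^{2} = \left(- \frac{277}{136} - 153\right)^{2} = \left(- \frac{21085}{136}\right)^{2} = \frac{444577225}{18496}$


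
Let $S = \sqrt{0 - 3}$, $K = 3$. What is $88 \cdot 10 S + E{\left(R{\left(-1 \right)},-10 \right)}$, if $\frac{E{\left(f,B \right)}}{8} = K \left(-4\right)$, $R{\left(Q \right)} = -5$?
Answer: $-96 + 880 i \sqrt{3} \approx -96.0 + 1524.2 i$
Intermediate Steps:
$S = i \sqrt{3}$ ($S = \sqrt{-3} = i \sqrt{3} \approx 1.732 i$)
$E{\left(f,B \right)} = -96$ ($E{\left(f,B \right)} = 8 \cdot 3 \left(-4\right) = 8 \left(-12\right) = -96$)
$88 \cdot 10 S + E{\left(R{\left(-1 \right)},-10 \right)} = 88 \cdot 10 i \sqrt{3} - 96 = 880 i \sqrt{3} - 96 = -96 + 880 i \sqrt{3}$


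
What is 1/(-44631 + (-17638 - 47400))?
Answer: -1/109669 ≈ -9.1183e-6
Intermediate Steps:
1/(-44631 + (-17638 - 47400)) = 1/(-44631 - 65038) = 1/(-109669) = -1/109669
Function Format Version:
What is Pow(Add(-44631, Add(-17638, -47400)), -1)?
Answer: Rational(-1, 109669) ≈ -9.1183e-6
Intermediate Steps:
Pow(Add(-44631, Add(-17638, -47400)), -1) = Pow(Add(-44631, -65038), -1) = Pow(-109669, -1) = Rational(-1, 109669)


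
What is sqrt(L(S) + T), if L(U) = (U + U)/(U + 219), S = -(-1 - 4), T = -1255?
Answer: I*sqrt(983885)/28 ≈ 35.425*I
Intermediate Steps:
S = 5 (S = -1*(-5) = 5)
L(U) = 2*U/(219 + U) (L(U) = (2*U)/(219 + U) = 2*U/(219 + U))
sqrt(L(S) + T) = sqrt(2*5/(219 + 5) - 1255) = sqrt(2*5/224 - 1255) = sqrt(2*5*(1/224) - 1255) = sqrt(5/112 - 1255) = sqrt(-140555/112) = I*sqrt(983885)/28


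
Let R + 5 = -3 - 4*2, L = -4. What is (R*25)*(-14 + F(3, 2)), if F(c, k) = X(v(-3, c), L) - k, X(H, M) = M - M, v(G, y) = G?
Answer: 6400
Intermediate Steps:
X(H, M) = 0
F(c, k) = -k (F(c, k) = 0 - k = -k)
R = -16 (R = -5 + (-3 - 4*2) = -5 + (-3 - 8) = -5 - 11 = -16)
(R*25)*(-14 + F(3, 2)) = (-16*25)*(-14 - 1*2) = -400*(-14 - 2) = -400*(-16) = 6400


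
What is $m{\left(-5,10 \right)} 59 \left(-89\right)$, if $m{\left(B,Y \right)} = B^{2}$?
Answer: $-131275$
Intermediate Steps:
$m{\left(-5,10 \right)} 59 \left(-89\right) = \left(-5\right)^{2} \cdot 59 \left(-89\right) = 25 \cdot 59 \left(-89\right) = 1475 \left(-89\right) = -131275$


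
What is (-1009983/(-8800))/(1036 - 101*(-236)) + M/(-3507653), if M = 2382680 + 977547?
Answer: -731922310407301/767732639660800 ≈ -0.95336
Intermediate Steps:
M = 3360227
(-1009983/(-8800))/(1036 - 101*(-236)) + M/(-3507653) = (-1009983/(-8800))/(1036 - 101*(-236)) + 3360227/(-3507653) = (-1009983*(-1/8800))/(1036 + 23836) + 3360227*(-1/3507653) = (1009983/8800)/24872 - 3360227/3507653 = (1009983/8800)*(1/24872) - 3360227/3507653 = 1009983/218873600 - 3360227/3507653 = -731922310407301/767732639660800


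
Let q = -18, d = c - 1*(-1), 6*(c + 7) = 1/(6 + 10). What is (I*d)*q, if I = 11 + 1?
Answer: 5175/4 ≈ 1293.8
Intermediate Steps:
c = -671/96 (c = -7 + 1/(6*(6 + 10)) = -7 + (⅙)/16 = -7 + (⅙)*(1/16) = -7 + 1/96 = -671/96 ≈ -6.9896)
d = -575/96 (d = -671/96 - 1*(-1) = -671/96 + 1 = -575/96 ≈ -5.9896)
I = 12
(I*d)*q = (12*(-575/96))*(-18) = -575/8*(-18) = 5175/4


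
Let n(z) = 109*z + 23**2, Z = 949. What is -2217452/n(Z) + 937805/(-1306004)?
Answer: -1496752383829/67892617940 ≈ -22.046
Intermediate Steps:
n(z) = 529 + 109*z (n(z) = 109*z + 529 = 529 + 109*z)
-2217452/n(Z) + 937805/(-1306004) = -2217452/(529 + 109*949) + 937805/(-1306004) = -2217452/(529 + 103441) + 937805*(-1/1306004) = -2217452/103970 - 937805/1306004 = -2217452*1/103970 - 937805/1306004 = -1108726/51985 - 937805/1306004 = -1496752383829/67892617940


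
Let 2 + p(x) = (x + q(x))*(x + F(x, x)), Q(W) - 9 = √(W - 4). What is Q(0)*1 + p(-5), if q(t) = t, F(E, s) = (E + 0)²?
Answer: -193 + 2*I ≈ -193.0 + 2.0*I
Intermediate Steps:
F(E, s) = E²
Q(W) = 9 + √(-4 + W) (Q(W) = 9 + √(W - 4) = 9 + √(-4 + W))
p(x) = -2 + 2*x*(x + x²) (p(x) = -2 + (x + x)*(x + x²) = -2 + (2*x)*(x + x²) = -2 + 2*x*(x + x²))
Q(0)*1 + p(-5) = (9 + √(-4 + 0))*1 + (-2 + 2*(-5)² + 2*(-5)³) = (9 + √(-4))*1 + (-2 + 2*25 + 2*(-125)) = (9 + 2*I)*1 + (-2 + 50 - 250) = (9 + 2*I) - 202 = -193 + 2*I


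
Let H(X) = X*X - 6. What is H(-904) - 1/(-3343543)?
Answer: 2732376775031/3343543 ≈ 8.1721e+5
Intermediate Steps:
H(X) = -6 + X² (H(X) = X² - 6 = -6 + X²)
H(-904) - 1/(-3343543) = (-6 + (-904)²) - 1/(-3343543) = (-6 + 817216) - 1*(-1/3343543) = 817210 + 1/3343543 = 2732376775031/3343543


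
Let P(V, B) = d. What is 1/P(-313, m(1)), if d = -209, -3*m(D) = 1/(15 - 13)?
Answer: -1/209 ≈ -0.0047847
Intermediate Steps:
m(D) = -⅙ (m(D) = -1/(3*(15 - 13)) = -⅓/2 = -⅓*½ = -⅙)
P(V, B) = -209
1/P(-313, m(1)) = 1/(-209) = -1/209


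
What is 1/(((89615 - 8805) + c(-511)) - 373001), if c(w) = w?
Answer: -1/292702 ≈ -3.4164e-6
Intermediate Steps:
1/(((89615 - 8805) + c(-511)) - 373001) = 1/(((89615 - 8805) - 511) - 373001) = 1/((80810 - 511) - 373001) = 1/(80299 - 373001) = 1/(-292702) = -1/292702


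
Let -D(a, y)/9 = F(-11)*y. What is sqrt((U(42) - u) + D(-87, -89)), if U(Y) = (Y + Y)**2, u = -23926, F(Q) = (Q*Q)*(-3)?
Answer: I*sqrt(259781) ≈ 509.69*I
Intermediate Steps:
F(Q) = -3*Q**2 (F(Q) = Q**2*(-3) = -3*Q**2)
D(a, y) = 3267*y (D(a, y) = -9*(-3*(-11)**2)*y = -9*(-3*121)*y = -(-3267)*y = 3267*y)
U(Y) = 4*Y**2 (U(Y) = (2*Y)**2 = 4*Y**2)
sqrt((U(42) - u) + D(-87, -89)) = sqrt((4*42**2 - 1*(-23926)) + 3267*(-89)) = sqrt((4*1764 + 23926) - 290763) = sqrt((7056 + 23926) - 290763) = sqrt(30982 - 290763) = sqrt(-259781) = I*sqrt(259781)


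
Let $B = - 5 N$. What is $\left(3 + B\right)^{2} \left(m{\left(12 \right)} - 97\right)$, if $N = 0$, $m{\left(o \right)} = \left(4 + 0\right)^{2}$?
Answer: $-729$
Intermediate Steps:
$m{\left(o \right)} = 16$ ($m{\left(o \right)} = 4^{2} = 16$)
$B = 0$ ($B = \left(-5\right) 0 = 0$)
$\left(3 + B\right)^{2} \left(m{\left(12 \right)} - 97\right) = \left(3 + 0\right)^{2} \left(16 - 97\right) = 3^{2} \left(-81\right) = 9 \left(-81\right) = -729$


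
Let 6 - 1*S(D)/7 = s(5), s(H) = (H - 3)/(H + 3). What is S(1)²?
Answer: 25921/16 ≈ 1620.1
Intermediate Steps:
s(H) = (-3 + H)/(3 + H)
S(D) = 161/4 (S(D) = 42 - 7*(-3 + 5)/(3 + 5) = 42 - 7*2/8 = 42 - 7*¼ = 42 - 7/4 = 161/4)
S(1)² = (161/4)² = 25921/16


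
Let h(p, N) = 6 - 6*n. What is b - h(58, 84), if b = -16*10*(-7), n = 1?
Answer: 1120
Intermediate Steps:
h(p, N) = 0 (h(p, N) = 6 - 6*1 = 6 - 6 = 0)
b = 1120 (b = -160*(-7) = 1120)
b - h(58, 84) = 1120 - 1*0 = 1120 + 0 = 1120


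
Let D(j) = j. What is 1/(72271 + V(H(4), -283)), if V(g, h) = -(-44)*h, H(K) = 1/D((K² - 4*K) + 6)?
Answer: 1/59819 ≈ 1.6717e-5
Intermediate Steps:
H(K) = 1/(6 + K² - 4*K) (H(K) = 1/((K² - 4*K) + 6) = 1/(6 + K² - 4*K))
V(g, h) = 44*h
1/(72271 + V(H(4), -283)) = 1/(72271 + 44*(-283)) = 1/(72271 - 12452) = 1/59819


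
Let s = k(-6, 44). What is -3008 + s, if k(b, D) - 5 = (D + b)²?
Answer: -1559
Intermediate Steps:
k(b, D) = 5 + (D + b)²
s = 1449 (s = 5 + (44 - 6)² = 5 + 38² = 5 + 1444 = 1449)
-3008 + s = -3008 + 1449 = -1559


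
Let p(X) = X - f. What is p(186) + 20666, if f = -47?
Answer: 20899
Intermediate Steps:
p(X) = 47 + X (p(X) = X - 1*(-47) = X + 47 = 47 + X)
p(186) + 20666 = (47 + 186) + 20666 = 233 + 20666 = 20899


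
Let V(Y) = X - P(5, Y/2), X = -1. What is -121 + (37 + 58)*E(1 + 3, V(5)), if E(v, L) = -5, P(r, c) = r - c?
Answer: -596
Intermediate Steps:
V(Y) = -6 + Y/2 (V(Y) = -1 - (5 - Y/2) = -1 + (-5 + Y/2) = -6 + Y/2)
-121 + (37 + 58)*E(1 + 3, V(5)) = -121 + (37 + 58)*(-5) = -121 + 95*(-5) = -121 - 475 = -596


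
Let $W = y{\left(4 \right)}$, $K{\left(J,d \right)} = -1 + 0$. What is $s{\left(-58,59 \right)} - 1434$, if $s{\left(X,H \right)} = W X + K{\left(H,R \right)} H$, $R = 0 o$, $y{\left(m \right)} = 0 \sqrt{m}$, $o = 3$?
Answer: $-1493$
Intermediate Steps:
$y{\left(m \right)} = 0$
$R = 0$ ($R = 0 \cdot 3 = 0$)
$K{\left(J,d \right)} = -1$
$W = 0$
$s{\left(X,H \right)} = - H$ ($s{\left(X,H \right)} = 0 X - H = 0 - H = - H$)
$s{\left(-58,59 \right)} - 1434 = \left(-1\right) 59 - 1434 = -59 - 1434 = -1493$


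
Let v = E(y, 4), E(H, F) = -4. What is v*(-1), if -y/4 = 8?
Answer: 4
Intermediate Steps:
y = -32 (y = -4*8 = -32)
v = -4
v*(-1) = -4*(-1) = 4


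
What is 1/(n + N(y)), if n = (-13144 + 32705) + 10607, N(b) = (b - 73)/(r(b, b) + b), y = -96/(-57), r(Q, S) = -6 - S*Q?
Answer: 2582/77919521 ≈ 3.3137e-5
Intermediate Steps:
r(Q, S) = -6 - Q*S
y = 32/19 (y = -96*(-1/57) = 32/19 ≈ 1.6842)
N(b) = (-73 + b)/(-6 + b - b**2) (N(b) = (b - 73)/((-6 - b*b) + b) = (-73 + b)/((-6 - b**2) + b) = (-73 + b)/(-6 + b - b**2))
n = 30168 (n = 19561 + 10607 = 30168)
1/(n + N(y)) = 1/(30168 + (73 - 1*32/19)/(6 + (32/19)**2 - 1*32/19)) = 1/(30168 + (73 - 32/19)/(6 + 1024/361 - 32/19)) = 1/(30168 + (1355/19)/(2582/361)) = 1/(30168 + (361/2582)*(1355/19)) = 1/(30168 + 25745/2582) = 1/(77919521/2582) = 2582/77919521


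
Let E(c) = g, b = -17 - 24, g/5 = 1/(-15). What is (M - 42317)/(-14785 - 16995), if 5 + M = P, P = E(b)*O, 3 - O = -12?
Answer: 42327/31780 ≈ 1.3319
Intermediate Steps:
g = -1/3 (g = 5/(-15) = 5*(-1/15) = -1/3 ≈ -0.33333)
b = -41
O = 15 (O = 3 - 1*(-12) = 3 + 12 = 15)
E(c) = -1/3
P = -5 (P = -1/3*15 = -5)
M = -10 (M = -5 - 5 = -10)
(M - 42317)/(-14785 - 16995) = (-10 - 42317)/(-14785 - 16995) = -42327/(-31780) = -42327*(-1/31780) = 42327/31780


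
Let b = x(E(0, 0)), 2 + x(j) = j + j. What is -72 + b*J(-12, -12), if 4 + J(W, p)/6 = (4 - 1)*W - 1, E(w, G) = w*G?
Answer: 420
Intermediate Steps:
E(w, G) = G*w
x(j) = -2 + 2*j (x(j) = -2 + (j + j) = -2 + 2*j)
J(W, p) = -30 + 18*W (J(W, p) = -24 + 6*((4 - 1)*W - 1) = -24 + 6*(3*W - 1) = -24 + 6*(-1 + 3*W) = -24 + (-6 + 18*W) = -30 + 18*W)
b = -2 (b = -2 + 2*(0*0) = -2 + 2*0 = -2 + 0 = -2)
-72 + b*J(-12, -12) = -72 - 2*(-30 + 18*(-12)) = -72 - 2*(-30 - 216) = -72 - 2*(-246) = -72 + 492 = 420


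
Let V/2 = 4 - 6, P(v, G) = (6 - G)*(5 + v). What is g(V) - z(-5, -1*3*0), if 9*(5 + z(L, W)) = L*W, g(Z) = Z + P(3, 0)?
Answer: 49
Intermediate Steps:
P(v, G) = (5 + v)*(6 - G)
V = -4 (V = 2*(4 - 6) = 2*(-2) = -4)
g(Z) = 48 + Z (g(Z) = Z + (30 - 5*0 + 6*3 - 1*0*3) = Z + (30 + 0 + 18 + 0) = Z + 48 = 48 + Z)
z(L, W) = -5 + L*W/9 (z(L, W) = -5 + (L*W)/9 = -5 + L*W/9)
g(V) - z(-5, -1*3*0) = (48 - 4) - (-5 + (⅑)*(-5)*(-1*3*0)) = 44 - (-5 + (⅑)*(-5)*(-3*0)) = 44 - (-5 + (⅑)*(-5)*0) = 44 - (-5 + 0) = 44 - 1*(-5) = 44 + 5 = 49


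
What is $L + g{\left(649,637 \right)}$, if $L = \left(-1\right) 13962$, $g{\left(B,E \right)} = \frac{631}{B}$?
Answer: $- \frac{9060707}{649} \approx -13961.0$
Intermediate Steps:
$L = -13962$
$L + g{\left(649,637 \right)} = -13962 + \frac{631}{649} = - \frac{9060707}{649}$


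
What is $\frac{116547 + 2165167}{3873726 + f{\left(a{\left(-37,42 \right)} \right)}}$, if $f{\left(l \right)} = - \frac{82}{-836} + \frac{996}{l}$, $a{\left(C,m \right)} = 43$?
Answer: $\frac{41011527436}{69626769215} \approx 0.58902$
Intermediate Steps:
$f{\left(l \right)} = \frac{41}{418} + \frac{996}{l}$ ($f{\left(l \right)} = \left(-82\right) \left(- \frac{1}{836}\right) + \frac{996}{l} = \frac{41}{418} + \frac{996}{l}$)
$\frac{116547 + 2165167}{3873726 + f{\left(a{\left(-37,42 \right)} \right)}} = \frac{116547 + 2165167}{3873726 + \left(\frac{41}{418} + \frac{996}{43}\right)} = \frac{2281714}{3873726 + \left(\frac{41}{418} + 996 \cdot \frac{1}{43}\right)} = \frac{2281714}{3873726 + \left(\frac{41}{418} + \frac{996}{43}\right)} = \frac{2281714}{3873726 + \frac{418091}{17974}} = \frac{2281714}{\frac{69626769215}{17974}} = 2281714 \cdot \frac{17974}{69626769215} = \frac{41011527436}{69626769215}$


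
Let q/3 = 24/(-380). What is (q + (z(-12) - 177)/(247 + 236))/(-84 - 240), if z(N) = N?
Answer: 47/26220 ≈ 0.0017925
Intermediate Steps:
q = -18/95 (q = 3*(24/(-380)) = 3*(24*(-1/380)) = 3*(-6/95) = -18/95 ≈ -0.18947)
(q + (z(-12) - 177)/(247 + 236))/(-84 - 240) = (-18/95 + (-12 - 177)/(247 + 236))/(-84 - 240) = (-18/95 - 189/483)/(-324) = (-18/95 - 189*1/483)*(-1/324) = (-18/95 - 9/23)*(-1/324) = -1269/2185*(-1/324) = 47/26220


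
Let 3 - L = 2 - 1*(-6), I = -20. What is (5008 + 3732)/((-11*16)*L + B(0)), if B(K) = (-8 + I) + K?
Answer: 2185/213 ≈ 10.258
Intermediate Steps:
L = -5 (L = 3 - (2 - 1*(-6)) = 3 - (2 + 6) = 3 - 1*8 = 3 - 8 = -5)
B(K) = -28 + K (B(K) = (-8 - 20) + K = -28 + K)
(5008 + 3732)/((-11*16)*L + B(0)) = (5008 + 3732)/(-11*16*(-5) + (-28 + 0)) = 8740/(-176*(-5) - 28) = 8740/(880 - 28) = 8740/852 = 8740*(1/852) = 2185/213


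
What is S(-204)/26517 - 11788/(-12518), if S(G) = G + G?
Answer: 51245842/55323301 ≈ 0.92630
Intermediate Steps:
S(G) = 2*G
S(-204)/26517 - 11788/(-12518) = (2*(-204))/26517 - 11788/(-12518) = -408*1/26517 - 11788*(-1/12518) = -136/8839 + 5894/6259 = 51245842/55323301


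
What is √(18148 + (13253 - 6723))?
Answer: 3*√2742 ≈ 157.09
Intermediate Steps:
√(18148 + (13253 - 6723)) = √(18148 + 6530) = √24678 = 3*√2742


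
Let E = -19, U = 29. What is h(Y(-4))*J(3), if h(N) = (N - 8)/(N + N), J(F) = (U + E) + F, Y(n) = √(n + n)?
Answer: 13/2 + 13*I*√2 ≈ 6.5 + 18.385*I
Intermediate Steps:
Y(n) = √2*√n (Y(n) = √(2*n) = √2*√n)
J(F) = 10 + F (J(F) = (29 - 19) + F = 10 + F)
h(N) = (-8 + N)/(2*N) (h(N) = (-8 + N)/((2*N)) = (-8 + N)*(1/(2*N)) = (-8 + N)/(2*N))
h(Y(-4))*J(3) = ((-8 + √2*√(-4))/(2*((√2*√(-4)))))*(10 + 3) = ((-8 + √2*(2*I))/(2*((√2*(2*I)))))*13 = ((-8 + 2*I*√2)/(2*((2*I*√2))))*13 = ((-I*√2/4)*(-8 + 2*I*√2)/2)*13 = -I*√2*(-8 + 2*I*√2)/8*13 = -13*I*√2*(-8 + 2*I*√2)/8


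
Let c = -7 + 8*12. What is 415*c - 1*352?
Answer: 36583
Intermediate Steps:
c = 89 (c = -7 + 96 = 89)
415*c - 1*352 = 415*89 - 1*352 = 36935 - 352 = 36583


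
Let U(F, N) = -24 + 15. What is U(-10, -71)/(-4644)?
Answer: 1/516 ≈ 0.0019380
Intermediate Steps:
U(F, N) = -9
U(-10, -71)/(-4644) = -9/(-4644) = -9*(-1/4644) = 1/516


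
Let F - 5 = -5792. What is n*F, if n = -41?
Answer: 237267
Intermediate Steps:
F = -5787 (F = 5 - 5792 = -5787)
n*F = -41*(-5787) = 237267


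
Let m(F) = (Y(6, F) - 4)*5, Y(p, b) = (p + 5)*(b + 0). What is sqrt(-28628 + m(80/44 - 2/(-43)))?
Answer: I*sqrt(52780522)/43 ≈ 168.95*I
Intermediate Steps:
Y(p, b) = b*(5 + p) (Y(p, b) = (5 + p)*b = b*(5 + p))
m(F) = -20 + 55*F (m(F) = (F*(5 + 6) - 4)*5 = (F*11 - 4)*5 = (11*F - 4)*5 = (-4 + 11*F)*5 = -20 + 55*F)
sqrt(-28628 + m(80/44 - 2/(-43))) = sqrt(-28628 + (-20 + 55*(80/44 - 2/(-43)))) = sqrt(-28628 + (-20 + 55*(80*(1/44) - 2*(-1/43)))) = sqrt(-28628 + (-20 + 55*(20/11 + 2/43))) = sqrt(-28628 + (-20 + 55*(882/473))) = sqrt(-28628 + (-20 + 4410/43)) = sqrt(-28628 + 3550/43) = sqrt(-1227454/43) = I*sqrt(52780522)/43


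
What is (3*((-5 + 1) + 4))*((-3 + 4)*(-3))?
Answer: 0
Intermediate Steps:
(3*((-5 + 1) + 4))*((-3 + 4)*(-3)) = (3*(-4 + 4))*(1*(-3)) = (3*0)*(-3) = 0*(-3) = 0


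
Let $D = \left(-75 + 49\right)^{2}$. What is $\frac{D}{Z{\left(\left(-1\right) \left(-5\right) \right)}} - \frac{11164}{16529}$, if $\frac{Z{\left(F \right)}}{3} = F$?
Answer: $\frac{11006144}{247935} \approx 44.391$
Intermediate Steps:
$Z{\left(F \right)} = 3 F$
$D = 676$ ($D = \left(-26\right)^{2} = 676$)
$\frac{D}{Z{\left(\left(-1\right) \left(-5\right) \right)}} - \frac{11164}{16529} = \frac{676}{3 \left(\left(-1\right) \left(-5\right)\right)} - \frac{11164}{16529} = \frac{676}{3 \cdot 5} - \frac{11164}{16529} = \frac{676}{15} - \frac{11164}{16529} = \frac{11006144}{247935}$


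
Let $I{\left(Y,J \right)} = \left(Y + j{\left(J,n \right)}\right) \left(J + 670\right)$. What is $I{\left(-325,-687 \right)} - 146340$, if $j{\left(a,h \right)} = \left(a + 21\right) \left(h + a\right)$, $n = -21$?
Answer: $-8156791$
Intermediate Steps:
$j{\left(a,h \right)} = \left(21 + a\right) \left(a + h\right)$
$I{\left(Y,J \right)} = \left(670 + J\right) \left(-441 + Y + J^{2}\right)$ ($I{\left(Y,J \right)} = \left(Y + \left(J^{2} + 21 J + 21 \left(-21\right) + J \left(-21\right)\right)\right) \left(J + 670\right) = \left(Y + \left(J^{2} + 21 J - 441 - 21 J\right)\right) \left(670 + J\right) = \left(Y + \left(-441 + J^{2}\right)\right) \left(670 + J\right) = \left(-441 + Y + J^{2}\right) \left(670 + J\right) = \left(670 + J\right) \left(-441 + Y + J^{2}\right)$)
$I{\left(-325,-687 \right)} - 146340 = \left(-295470 + 670 \left(-325\right) + 670 \left(-687\right)^{2} - -223275 - 687 \left(-441 + \left(-687\right)^{2}\right)\right) - 146340 = \left(-295470 - 217750 + 670 \cdot 471969 + 223275 - 687 \left(-441 + 471969\right)\right) - 146340 = \left(-295470 - 217750 + 316219230 + 223275 - 323939736\right) - 146340 = -8010451 - 146340 = -8156791$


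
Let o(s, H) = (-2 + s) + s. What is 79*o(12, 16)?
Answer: 1738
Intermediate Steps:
o(s, H) = -2 + 2*s
79*o(12, 16) = 79*(-2 + 2*12) = 79*(-2 + 24) = 79*22 = 1738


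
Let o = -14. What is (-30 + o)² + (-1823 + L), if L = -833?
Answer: -720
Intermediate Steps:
(-30 + o)² + (-1823 + L) = (-30 - 14)² + (-1823 - 833) = (-44)² - 2656 = 1936 - 2656 = -720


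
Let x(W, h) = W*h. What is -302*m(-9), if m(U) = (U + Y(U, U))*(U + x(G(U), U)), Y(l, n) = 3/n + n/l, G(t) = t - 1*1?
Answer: 203850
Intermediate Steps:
G(t) = -1 + t (G(t) = t - 1 = -1 + t)
m(U) = (U + U*(-1 + U))*(1 + U + 3/U) (m(U) = (U + (3/U + U/U))*(U + (-1 + U)*U) = (U + (3/U + 1))*(U + U*(-1 + U)) = (U + (1 + 3/U))*(U + U*(-1 + U)) = (1 + U + 3/U)*(U + U*(-1 + U)) = (U + U*(-1 + U))*(1 + U + 3/U))
-302*m(-9) = -(-2718)*(3 - 9 + (-9)²) = -(-2718)*(3 - 9 + 81) = -(-2718)*75 = -302*(-675) = 203850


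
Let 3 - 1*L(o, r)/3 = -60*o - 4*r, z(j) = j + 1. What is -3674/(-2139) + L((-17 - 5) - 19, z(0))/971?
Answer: -12173447/2076969 ≈ -5.8612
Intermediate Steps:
z(j) = 1 + j
L(o, r) = 9 + 12*r + 180*o (L(o, r) = 9 - 3*(-60*o - 4*r) = 9 + (12*r + 180*o) = 9 + 12*r + 180*o)
-3674/(-2139) + L((-17 - 5) - 19, z(0))/971 = -3674/(-2139) + (9 + 12*(1 + 0) + 180*((-17 - 5) - 19))/971 = -3674*(-1/2139) + (9 + 12*1 + 180*(-22 - 19))*(1/971) = 3674/2139 + (9 + 12 + 180*(-41))*(1/971) = 3674/2139 + (9 + 12 - 7380)*(1/971) = 3674/2139 - 7359*1/971 = 3674/2139 - 7359/971 = -12173447/2076969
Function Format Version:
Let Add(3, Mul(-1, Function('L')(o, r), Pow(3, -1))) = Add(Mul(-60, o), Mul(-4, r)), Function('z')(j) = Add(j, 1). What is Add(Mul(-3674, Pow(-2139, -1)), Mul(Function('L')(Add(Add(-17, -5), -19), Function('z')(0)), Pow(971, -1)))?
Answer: Rational(-12173447, 2076969) ≈ -5.8612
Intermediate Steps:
Function('z')(j) = Add(1, j)
Function('L')(o, r) = Add(9, Mul(12, r), Mul(180, o)) (Function('L')(o, r) = Add(9, Mul(-3, Add(Mul(-60, o), Mul(-4, r)))) = Add(9, Add(Mul(12, r), Mul(180, o))) = Add(9, Mul(12, r), Mul(180, o)))
Add(Mul(-3674, Pow(-2139, -1)), Mul(Function('L')(Add(Add(-17, -5), -19), Function('z')(0)), Pow(971, -1))) = Add(Mul(-3674, Pow(-2139, -1)), Mul(Add(9, Mul(12, Add(1, 0)), Mul(180, Add(Add(-17, -5), -19))), Pow(971, -1))) = Add(Mul(-3674, Rational(-1, 2139)), Mul(Add(9, Mul(12, 1), Mul(180, Add(-22, -19))), Rational(1, 971))) = Add(Rational(3674, 2139), Mul(Add(9, 12, Mul(180, -41)), Rational(1, 971))) = Add(Rational(3674, 2139), Mul(Add(9, 12, -7380), Rational(1, 971))) = Add(Rational(3674, 2139), Mul(-7359, Rational(1, 971))) = Add(Rational(3674, 2139), Rational(-7359, 971)) = Rational(-12173447, 2076969)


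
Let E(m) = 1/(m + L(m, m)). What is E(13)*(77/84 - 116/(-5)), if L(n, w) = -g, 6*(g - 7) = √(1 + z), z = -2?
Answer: 26046/6485 + 1447*I/12970 ≈ 4.0163 + 0.11157*I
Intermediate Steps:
g = 7 + I/6 (g = 7 + √(1 - 2)/6 = 7 + √(-1)/6 = 7 + I/6 ≈ 7.0 + 0.16667*I)
L(n, w) = -7 - I/6 (L(n, w) = -(7 + I/6) = -7 - I/6)
E(m) = 1/(-7 + m - I/6) (E(m) = 1/(m + (-7 - I/6)) = 1/(-7 + m - I/6))
E(13)*(77/84 - 116/(-5)) = (6/(-42 - I + 6*13))*(77/84 - 116/(-5)) = (6/(-42 - I + 78))*(77*(1/84) - 116*(-⅕)) = (6/(36 - I))*(11/12 + 116/5) = (6*((36 + I)/1297))*(1447/60) = (6*(36 + I)/1297)*(1447/60) = 1447*(36 + I)/12970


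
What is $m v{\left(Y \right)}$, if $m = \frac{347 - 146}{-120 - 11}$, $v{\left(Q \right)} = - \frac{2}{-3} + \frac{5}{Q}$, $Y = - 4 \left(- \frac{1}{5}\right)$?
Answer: $- \frac{5561}{524} \approx -10.613$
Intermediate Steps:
$Y = \frac{4}{5}$ ($Y = - 4 \left(\left(-1\right) \frac{1}{5}\right) = \left(-4\right) \left(- \frac{1}{5}\right) = \frac{4}{5} \approx 0.8$)
$v{\left(Q \right)} = \frac{2}{3} + \frac{5}{Q}$ ($v{\left(Q \right)} = \left(-2\right) \left(- \frac{1}{3}\right) + \frac{5}{Q} = \frac{2}{3} + \frac{5}{Q}$)
$m = - \frac{201}{131}$ ($m = \frac{201}{-131} = 201 \left(- \frac{1}{131}\right) = - \frac{201}{131} \approx -1.5344$)
$m v{\left(Y \right)} = - \frac{201 \left(\frac{2}{3} + \frac{5}{\frac{4}{5}}\right)}{131} = - \frac{201 \left(\frac{2}{3} + 5 \cdot \frac{5}{4}\right)}{131} = - \frac{201 \left(\frac{2}{3} + \frac{25}{4}\right)}{131} = \left(- \frac{201}{131}\right) \frac{83}{12} = - \frac{5561}{524}$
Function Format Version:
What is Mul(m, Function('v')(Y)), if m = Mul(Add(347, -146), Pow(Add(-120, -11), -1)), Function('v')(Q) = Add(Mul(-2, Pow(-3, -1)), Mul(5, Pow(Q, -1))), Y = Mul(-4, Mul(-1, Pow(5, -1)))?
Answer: Rational(-5561, 524) ≈ -10.613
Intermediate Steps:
Y = Rational(4, 5) (Y = Mul(-4, Mul(-1, Rational(1, 5))) = Mul(-4, Rational(-1, 5)) = Rational(4, 5) ≈ 0.80000)
Function('v')(Q) = Add(Rational(2, 3), Mul(5, Pow(Q, -1))) (Function('v')(Q) = Add(Mul(-2, Rational(-1, 3)), Mul(5, Pow(Q, -1))) = Add(Rational(2, 3), Mul(5, Pow(Q, -1))))
m = Rational(-201, 131) (m = Mul(201, Pow(-131, -1)) = Mul(201, Rational(-1, 131)) = Rational(-201, 131) ≈ -1.5344)
Mul(m, Function('v')(Y)) = Mul(Rational(-201, 131), Add(Rational(2, 3), Mul(5, Pow(Rational(4, 5), -1)))) = Mul(Rational(-201, 131), Add(Rational(2, 3), Mul(5, Rational(5, 4)))) = Mul(Rational(-201, 131), Add(Rational(2, 3), Rational(25, 4))) = Mul(Rational(-201, 131), Rational(83, 12)) = Rational(-5561, 524)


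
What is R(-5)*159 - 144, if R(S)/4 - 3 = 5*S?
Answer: -14136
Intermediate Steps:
R(S) = 12 + 20*S (R(S) = 12 + 4*(5*S) = 12 + 20*S)
R(-5)*159 - 144 = (12 + 20*(-5))*159 - 144 = (12 - 100)*159 - 144 = -88*159 - 144 = -13992 - 144 = -14136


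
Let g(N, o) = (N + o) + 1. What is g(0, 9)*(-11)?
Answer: -110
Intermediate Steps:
g(N, o) = 1 + N + o
g(0, 9)*(-11) = (1 + 0 + 9)*(-11) = 10*(-11) = -110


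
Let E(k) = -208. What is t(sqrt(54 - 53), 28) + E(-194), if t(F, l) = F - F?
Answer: -208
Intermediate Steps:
t(F, l) = 0
t(sqrt(54 - 53), 28) + E(-194) = 0 - 208 = -208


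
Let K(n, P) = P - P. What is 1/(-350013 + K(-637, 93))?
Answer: -1/350013 ≈ -2.8570e-6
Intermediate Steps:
K(n, P) = 0
1/(-350013 + K(-637, 93)) = 1/(-350013 + 0) = 1/(-350013) = -1/350013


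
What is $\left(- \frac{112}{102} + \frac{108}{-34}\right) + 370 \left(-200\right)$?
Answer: $- \frac{3774218}{51} \approx -74004.0$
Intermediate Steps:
$\left(- \frac{112}{102} + \frac{108}{-34}\right) + 370 \left(-200\right) = \left(\left(-112\right) \frac{1}{102} + 108 \left(- \frac{1}{34}\right)\right) - 74000 = \left(- \frac{56}{51} - \frac{54}{17}\right) - 74000 = - \frac{218}{51} - 74000 = - \frac{3774218}{51}$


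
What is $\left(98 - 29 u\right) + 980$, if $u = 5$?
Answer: $933$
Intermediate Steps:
$\left(98 - 29 u\right) + 980 = \left(98 - 145\right) + 980 = -47 + 980 = 933$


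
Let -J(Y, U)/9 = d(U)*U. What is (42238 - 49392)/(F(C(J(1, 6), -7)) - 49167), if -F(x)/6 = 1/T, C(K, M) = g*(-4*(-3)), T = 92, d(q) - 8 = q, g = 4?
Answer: 329084/2261685 ≈ 0.14550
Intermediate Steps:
d(q) = 8 + q
J(Y, U) = -9*U*(8 + U) (J(Y, U) = -9*(8 + U)*U = -9*U*(8 + U))
C(K, M) = 48 (C(K, M) = 4*(-4*(-3)) = 4*12 = 48)
F(x) = -3/46 (F(x) = -6/92 = -6*1/92 = -3/46)
(42238 - 49392)/(F(C(J(1, 6), -7)) - 49167) = (42238 - 49392)/(-3/46 - 49167) = -7154/(-2261685/46) = -7154*(-46/2261685) = 329084/2261685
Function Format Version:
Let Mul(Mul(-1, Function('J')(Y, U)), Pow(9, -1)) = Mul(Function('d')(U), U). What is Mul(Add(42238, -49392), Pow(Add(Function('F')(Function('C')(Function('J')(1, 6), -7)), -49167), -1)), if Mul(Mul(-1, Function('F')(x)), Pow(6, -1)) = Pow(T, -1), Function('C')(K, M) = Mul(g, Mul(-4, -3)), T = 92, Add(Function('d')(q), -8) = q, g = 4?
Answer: Rational(329084, 2261685) ≈ 0.14550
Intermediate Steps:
Function('d')(q) = Add(8, q)
Function('J')(Y, U) = Mul(-9, U, Add(8, U)) (Function('J')(Y, U) = Mul(-9, Mul(Add(8, U), U)) = Mul(-9, Mul(U, Add(8, U))) = Mul(-9, U, Add(8, U)))
Function('C')(K, M) = 48 (Function('C')(K, M) = Mul(4, Mul(-4, -3)) = Mul(4, 12) = 48)
Function('F')(x) = Rational(-3, 46) (Function('F')(x) = Mul(-6, Pow(92, -1)) = Mul(-6, Rational(1, 92)) = Rational(-3, 46))
Mul(Add(42238, -49392), Pow(Add(Function('F')(Function('C')(Function('J')(1, 6), -7)), -49167), -1)) = Mul(Add(42238, -49392), Pow(Add(Rational(-3, 46), -49167), -1)) = Mul(-7154, Pow(Rational(-2261685, 46), -1)) = Mul(-7154, Rational(-46, 2261685)) = Rational(329084, 2261685)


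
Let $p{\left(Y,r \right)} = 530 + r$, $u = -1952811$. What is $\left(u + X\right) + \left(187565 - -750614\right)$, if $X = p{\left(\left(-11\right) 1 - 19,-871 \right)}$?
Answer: $-1014973$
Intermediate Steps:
$X = -341$ ($X = 530 - 871 = -341$)
$\left(u + X\right) + \left(187565 - -750614\right) = \left(-1952811 - 341\right) + \left(187565 - -750614\right) = -1953152 + \left(187565 + 750614\right) = -1953152 + 938179 = -1014973$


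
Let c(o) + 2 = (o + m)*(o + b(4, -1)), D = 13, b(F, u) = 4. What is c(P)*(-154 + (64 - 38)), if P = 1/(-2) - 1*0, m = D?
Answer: -5344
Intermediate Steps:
m = 13
P = -½ (P = -½ + 0 = -½ ≈ -0.50000)
c(o) = -2 + (4 + o)*(13 + o) (c(o) = -2 + (o + 13)*(o + 4) = -2 + (13 + o)*(4 + o) = -2 + (4 + o)*(13 + o))
c(P)*(-154 + (64 - 38)) = (50 + (-½)² + 17*(-½))*(-154 + (64 - 38)) = (50 + ¼ - 17/2)*(-154 + 26) = (167/4)*(-128) = -5344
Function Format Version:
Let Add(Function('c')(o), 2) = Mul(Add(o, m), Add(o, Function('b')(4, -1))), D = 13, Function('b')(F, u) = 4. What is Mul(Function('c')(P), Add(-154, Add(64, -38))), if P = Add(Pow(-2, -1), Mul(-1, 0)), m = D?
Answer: -5344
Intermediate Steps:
m = 13
P = Rational(-1, 2) (P = Add(Rational(-1, 2), 0) = Rational(-1, 2) ≈ -0.50000)
Function('c')(o) = Add(-2, Mul(Add(4, o), Add(13, o))) (Function('c')(o) = Add(-2, Mul(Add(o, 13), Add(o, 4))) = Add(-2, Mul(Add(13, o), Add(4, o))) = Add(-2, Mul(Add(4, o), Add(13, o))))
Mul(Function('c')(P), Add(-154, Add(64, -38))) = Mul(Add(50, Pow(Rational(-1, 2), 2), Mul(17, Rational(-1, 2))), Add(-154, Add(64, -38))) = Mul(Add(50, Rational(1, 4), Rational(-17, 2)), Add(-154, 26)) = Mul(Rational(167, 4), -128) = -5344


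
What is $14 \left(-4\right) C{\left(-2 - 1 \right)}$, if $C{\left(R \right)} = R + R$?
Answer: $336$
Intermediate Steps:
$C{\left(R \right)} = 2 R$
$14 \left(-4\right) C{\left(-2 - 1 \right)} = 14 \left(-4\right) 2 \left(-2 - 1\right) = - 56 \cdot 2 \left(-3\right) = \left(-56\right) \left(-6\right) = 336$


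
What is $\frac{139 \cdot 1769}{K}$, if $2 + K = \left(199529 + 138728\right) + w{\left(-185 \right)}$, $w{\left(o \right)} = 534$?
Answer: $\frac{245891}{338789} \approx 0.72579$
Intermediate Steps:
$K = 338789$ ($K = -2 + \left(\left(199529 + 138728\right) + 534\right) = -2 + \left(338257 + 534\right) = -2 + 338791 = 338789$)
$\frac{139 \cdot 1769}{K} = \frac{139 \cdot 1769}{338789} = 245891 \cdot \frac{1}{338789} = \frac{245891}{338789}$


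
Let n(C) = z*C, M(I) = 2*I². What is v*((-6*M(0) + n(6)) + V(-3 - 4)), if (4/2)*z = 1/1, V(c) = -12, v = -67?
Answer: 603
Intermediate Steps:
z = ½ (z = (½)/1 = (½)*1 = ½ ≈ 0.50000)
n(C) = C/2
v*((-6*M(0) + n(6)) + V(-3 - 4)) = -67*((-12*0² + (½)*6) - 12) = -67*((-12*0 + 3) - 12) = -67*((-6*0 + 3) - 12) = -67*((0 + 3) - 12) = -67*(3 - 12) = -67*(-9) = 603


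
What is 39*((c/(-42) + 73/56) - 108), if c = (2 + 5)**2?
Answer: -235573/56 ≈ -4206.7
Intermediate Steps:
c = 49 (c = 7**2 = 49)
39*((c/(-42) + 73/56) - 108) = 39*((49/(-42) + 73/56) - 108) = 39*((49*(-1/42) + 73*(1/56)) - 108) = 39*((-7/6 + 73/56) - 108) = 39*(23/168 - 108) = 39*(-18121/168) = -235573/56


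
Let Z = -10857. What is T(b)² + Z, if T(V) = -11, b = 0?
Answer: -10736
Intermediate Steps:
T(b)² + Z = (-11)² - 10857 = 121 - 10857 = -10736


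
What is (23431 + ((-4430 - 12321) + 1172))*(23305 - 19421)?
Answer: 30497168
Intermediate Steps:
(23431 + ((-4430 - 12321) + 1172))*(23305 - 19421) = (23431 + (-16751 + 1172))*3884 = (23431 - 15579)*3884 = 7852*3884 = 30497168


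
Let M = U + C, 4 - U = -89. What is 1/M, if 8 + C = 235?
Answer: 1/320 ≈ 0.0031250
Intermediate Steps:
C = 227 (C = -8 + 235 = 227)
U = 93 (U = 4 - 1*(-89) = 4 + 89 = 93)
M = 320 (M = 93 + 227 = 320)
1/M = 1/320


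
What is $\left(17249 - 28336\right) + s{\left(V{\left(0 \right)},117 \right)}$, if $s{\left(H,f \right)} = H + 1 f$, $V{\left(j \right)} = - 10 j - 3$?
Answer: $-10973$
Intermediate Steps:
$V{\left(j \right)} = -3 - 10 j$
$s{\left(H,f \right)} = H + f$
$\left(17249 - 28336\right) + s{\left(V{\left(0 \right)},117 \right)} = \left(17249 - 28336\right) + \left(\left(-3 - 0\right) + 117\right) = -11087 + \left(\left(-3 + 0\right) + 117\right) = -11087 + \left(-3 + 117\right) = -11087 + 114 = -10973$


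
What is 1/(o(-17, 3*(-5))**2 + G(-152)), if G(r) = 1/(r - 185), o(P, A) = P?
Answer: 337/97392 ≈ 0.0034602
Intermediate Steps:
G(r) = 1/(-185 + r)
1/(o(-17, 3*(-5))**2 + G(-152)) = 1/((-17)**2 + 1/(-185 - 152)) = 1/(289 + 1/(-337)) = 1/(289 - 1/337) = 1/(97392/337) = 337/97392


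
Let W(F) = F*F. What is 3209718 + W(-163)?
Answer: 3236287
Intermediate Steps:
W(F) = F²
3209718 + W(-163) = 3209718 + (-163)² = 3209718 + 26569 = 3236287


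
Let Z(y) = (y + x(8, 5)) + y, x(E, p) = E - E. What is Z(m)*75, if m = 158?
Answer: 23700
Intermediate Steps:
x(E, p) = 0
Z(y) = 2*y (Z(y) = (y + 0) + y = y + y = 2*y)
Z(m)*75 = (2*158)*75 = 316*75 = 23700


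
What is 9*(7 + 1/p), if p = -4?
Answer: 243/4 ≈ 60.750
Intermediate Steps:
9*(7 + 1/p) = 9*(7 + 1/(-4)) = 9*(7 - ¼) = 9*(27/4) = 243/4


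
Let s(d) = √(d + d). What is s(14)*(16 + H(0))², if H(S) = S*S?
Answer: 512*√7 ≈ 1354.6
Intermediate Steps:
H(S) = S²
s(d) = √2*√d (s(d) = √(2*d) = √2*√d)
s(14)*(16 + H(0))² = (√2*√14)*(16 + 0²)² = (2*√7)*(16 + 0)² = (2*√7)*16² = (2*√7)*256 = 512*√7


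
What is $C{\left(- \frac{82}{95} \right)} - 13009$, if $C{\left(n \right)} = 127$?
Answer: $-12882$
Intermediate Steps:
$C{\left(- \frac{82}{95} \right)} - 13009 = 127 - 13009 = -12882$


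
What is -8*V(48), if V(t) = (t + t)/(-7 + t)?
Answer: -768/41 ≈ -18.732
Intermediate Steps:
V(t) = 2*t/(-7 + t) (V(t) = (2*t)/(-7 + t) = 2*t/(-7 + t))
-8*V(48) = -16*48/(-7 + 48) = -16*48/41 = -8*96/41 = -768/41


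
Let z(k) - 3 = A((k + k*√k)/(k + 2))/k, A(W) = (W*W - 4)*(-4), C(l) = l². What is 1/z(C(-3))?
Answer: 1089/19 ≈ 57.316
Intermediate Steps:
A(W) = 16 - 4*W² (A(W) = (W² - 4)*(-4) = (-4 + W²)*(-4) = 16 - 4*W²)
z(k) = 3 + (16 - 4*(k + k^(3/2))²/(2 + k)²)/k (z(k) = 3 + (16 - 4*(k + k*√k)²/(k + 2)²)/k = 3 + (16 - 4*(k + k^(3/2))²/(2 + k)²)/k)
1/z(C(-3)) = 1/(3 + 16/((-3)²) - 4*((-3)² + ((-3)²)^(3/2))²/(((-3)²)*(2 + (-3)²)²)) = 1/(3 + 16/9 - 4*(9 + 9^(3/2))²/(9*(2 + 9)²)) = 1/(3 + 16*(⅑) - 4*⅑*(9 + 27)²/11²) = 1/(3 + 16/9 - 4*⅑*1/121*36²) = 1/(3 + 16/9 - 4*⅑*1/121*1296) = 1/(3 + 16/9 - 576/121) = 1/(19/1089) = 1089/19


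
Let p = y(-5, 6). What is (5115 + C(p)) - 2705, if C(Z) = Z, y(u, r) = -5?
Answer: 2405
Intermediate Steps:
p = -5
(5115 + C(p)) - 2705 = (5115 - 5) - 2705 = 5110 - 2705 = 2405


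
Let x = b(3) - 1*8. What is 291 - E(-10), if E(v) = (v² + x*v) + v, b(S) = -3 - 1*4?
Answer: 51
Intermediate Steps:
b(S) = -7 (b(S) = -3 - 4 = -7)
x = -15 (x = -7 - 1*8 = -7 - 8 = -15)
E(v) = v² - 14*v (E(v) = (v² - 15*v) + v = v² - 14*v)
291 - E(-10) = 291 - (-10)*(-14 - 10) = 291 - (-10)*(-24) = 291 - 1*240 = 291 - 240 = 51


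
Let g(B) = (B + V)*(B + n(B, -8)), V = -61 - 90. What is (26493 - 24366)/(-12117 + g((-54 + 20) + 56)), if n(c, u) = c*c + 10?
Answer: -709/26227 ≈ -0.027033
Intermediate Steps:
V = -151
n(c, u) = 10 + c² (n(c, u) = c² + 10 = 10 + c²)
g(B) = (-151 + B)*(10 + B + B²) (g(B) = (B - 151)*(B + (10 + B²)) = (-151 + B)*(10 + B + B²))
(26493 - 24366)/(-12117 + g((-54 + 20) + 56)) = (26493 - 24366)/(-12117 + (-1510 + ((-54 + 20) + 56)³ - 150*((-54 + 20) + 56)² - 141*((-54 + 20) + 56))) = 2127/(-12117 + (-1510 + (-34 + 56)³ - 150*(-34 + 56)² - 141*(-34 + 56))) = 2127/(-12117 + (-1510 + 22³ - 150*22² - 141*22)) = 2127/(-12117 + (-1510 + 10648 - 150*484 - 3102)) = 2127/(-12117 + (-1510 + 10648 - 72600 - 3102)) = 2127/(-12117 - 66564) = 2127/(-78681) = 2127*(-1/78681) = -709/26227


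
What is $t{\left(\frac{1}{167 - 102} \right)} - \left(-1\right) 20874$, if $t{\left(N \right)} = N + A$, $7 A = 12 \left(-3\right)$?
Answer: $\frac{9495337}{455} \approx 20869.0$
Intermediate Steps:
$A = - \frac{36}{7}$ ($A = \frac{12 \left(-3\right)}{7} = \frac{1}{7} \left(-36\right) = - \frac{36}{7} \approx -5.1429$)
$t{\left(N \right)} = - \frac{36}{7} + N$ ($t{\left(N \right)} = N - \frac{36}{7} = - \frac{36}{7} + N$)
$t{\left(\frac{1}{167 - 102} \right)} - \left(-1\right) 20874 = \left(- \frac{36}{7} + \frac{1}{167 - 102}\right) - \left(-1\right) 20874 = \left(- \frac{36}{7} + \frac{1}{65}\right) - -20874 = \left(- \frac{36}{7} + \frac{1}{65}\right) + 20874 = - \frac{2333}{455} + 20874 = \frac{9495337}{455}$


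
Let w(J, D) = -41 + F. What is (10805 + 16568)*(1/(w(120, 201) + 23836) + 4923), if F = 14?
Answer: 3208436083084/23809 ≈ 1.3476e+8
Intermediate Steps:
w(J, D) = -27 (w(J, D) = -41 + 14 = -27)
(10805 + 16568)*(1/(w(120, 201) + 23836) + 4923) = (10805 + 16568)*(1/(-27 + 23836) + 4923) = 27373*(1/23809 + 4923) = 27373*(117211708/23809) = 3208436083084/23809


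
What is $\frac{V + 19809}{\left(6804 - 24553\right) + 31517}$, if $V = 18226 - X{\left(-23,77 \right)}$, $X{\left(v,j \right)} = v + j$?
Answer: $\frac{37981}{13768} \approx 2.7586$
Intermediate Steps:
$X{\left(v,j \right)} = j + v$
$V = 18172$ ($V = 18226 - \left(77 - 23\right) = 18226 - 54 = 18172$)
$\frac{V + 19809}{\left(6804 - 24553\right) + 31517} = \frac{18172 + 19809}{\left(6804 - 24553\right) + 31517} = \frac{37981}{-17749 + 31517} = \frac{37981}{13768}$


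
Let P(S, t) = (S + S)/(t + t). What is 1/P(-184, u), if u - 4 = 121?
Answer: -125/184 ≈ -0.67935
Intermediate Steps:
u = 125 (u = 4 + 121 = 125)
P(S, t) = S/t (P(S, t) = (2*S)/((2*t)) = (2*S)*(1/(2*t)) = S/t)
1/P(-184, u) = 1/(-184/125) = -125/184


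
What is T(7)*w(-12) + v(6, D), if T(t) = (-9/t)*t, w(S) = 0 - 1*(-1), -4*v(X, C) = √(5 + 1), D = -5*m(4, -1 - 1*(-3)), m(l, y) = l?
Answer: -9 - √6/4 ≈ -9.6124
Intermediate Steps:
D = -20 (D = -5*4 = -20)
v(X, C) = -√6/4 (v(X, C) = -√(5 + 1)/4 = -√6/4)
w(S) = 1 (w(S) = 0 + 1 = 1)
T(t) = -9
T(7)*w(-12) + v(6, D) = -9*1 - √6/4 = -9 - √6/4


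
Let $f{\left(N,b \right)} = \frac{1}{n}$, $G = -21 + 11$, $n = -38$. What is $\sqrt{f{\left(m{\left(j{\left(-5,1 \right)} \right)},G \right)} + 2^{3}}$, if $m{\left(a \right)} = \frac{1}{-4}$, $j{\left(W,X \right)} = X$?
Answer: $\frac{\sqrt{11514}}{38} \approx 2.8238$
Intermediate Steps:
$m{\left(a \right)} = - \frac{1}{4}$
$G = -10$
$f{\left(N,b \right)} = - \frac{1}{38}$ ($f{\left(N,b \right)} = \frac{1}{-38} = - \frac{1}{38}$)
$\sqrt{f{\left(m{\left(j{\left(-5,1 \right)} \right)},G \right)} + 2^{3}} = \sqrt{- \frac{1}{38} + 2^{3}} = \sqrt{- \frac{1}{38} + 8} = \sqrt{\frac{303}{38}} = \frac{\sqrt{11514}}{38}$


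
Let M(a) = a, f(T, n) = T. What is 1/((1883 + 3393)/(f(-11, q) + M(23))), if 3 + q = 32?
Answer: 3/1319 ≈ 0.0022744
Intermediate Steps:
q = 29 (q = -3 + 32 = 29)
1/((1883 + 3393)/(f(-11, q) + M(23))) = 1/((1883 + 3393)/(-11 + 23)) = 1/(5276/12) = 1/(5276*(1/12)) = 1/(1319/3) = 3/1319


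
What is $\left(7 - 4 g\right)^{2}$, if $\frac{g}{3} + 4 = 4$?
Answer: $49$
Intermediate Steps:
$g = 0$ ($g = -12 + 3 \cdot 4 = -12 + 12 = 0$)
$\left(7 - 4 g\right)^{2} = \left(7 - 0\right)^{2} = \left(7 + 0\right)^{2} = 7^{2} = 49$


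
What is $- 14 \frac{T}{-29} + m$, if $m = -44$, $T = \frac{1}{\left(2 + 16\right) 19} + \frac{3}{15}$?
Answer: $- \frac{1088551}{24795} \approx -43.902$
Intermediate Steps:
$T = \frac{347}{1710}$ ($T = \frac{1}{18} \cdot \frac{1}{19} + 3 \cdot \frac{1}{15} = \frac{1}{18} \cdot \frac{1}{19} + \frac{1}{5} = \frac{1}{342} + \frac{1}{5} = \frac{347}{1710} \approx 0.20292$)
$- 14 \frac{T}{-29} + m = - 14 \frac{347}{1710 \left(-29\right)} - 44 = - 14 \cdot \frac{347}{1710} \left(- \frac{1}{29}\right) - 44 = \left(-14\right) \left(- \frac{347}{49590}\right) - 44 = \frac{2429}{24795} - 44 = - \frac{1088551}{24795}$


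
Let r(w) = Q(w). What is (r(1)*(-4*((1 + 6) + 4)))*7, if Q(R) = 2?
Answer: -616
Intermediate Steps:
r(w) = 2
(r(1)*(-4*((1 + 6) + 4)))*7 = (2*(-4*((1 + 6) + 4)))*7 = (2*(-4*(7 + 4)))*7 = (2*(-4*11))*7 = (2*(-44))*7 = -88*7 = -616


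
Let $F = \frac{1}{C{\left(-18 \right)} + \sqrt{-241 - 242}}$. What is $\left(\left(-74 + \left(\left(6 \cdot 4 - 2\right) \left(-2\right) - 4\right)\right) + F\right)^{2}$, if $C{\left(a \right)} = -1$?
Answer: $\frac{\left(59049 + i \sqrt{483}\right)^{2}}{234256} \approx 14885.0 + 11.08 i$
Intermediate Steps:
$F = \frac{1}{-1 + i \sqrt{483}}$ ($F = \frac{1}{-1 + \sqrt{-241 - 242}} = \frac{1}{-1 + \sqrt{-483}} = \frac{1}{-1 + i \sqrt{483}} \approx -0.0020661 - 0.045408 i$)
$\left(\left(-74 + \left(\left(6 \cdot 4 - 2\right) \left(-2\right) - 4\right)\right) + F\right)^{2} = \left(\left(-74 + \left(\left(6 \cdot 4 - 2\right) \left(-2\right) - 4\right)\right) - \left(\frac{1}{484} + \frac{i \sqrt{483}}{484}\right)\right)^{2} = \left(\left(-74 + \left(\left(24 - 2\right) \left(-2\right) - 4\right)\right) - \left(\frac{1}{484} + \frac{i \sqrt{483}}{484}\right)\right)^{2} = \left(\left(-74 + \left(22 \left(-2\right) - 4\right)\right) - \left(\frac{1}{484} + \frac{i \sqrt{483}}{484}\right)\right)^{2} = \left(\left(-74 - 48\right) - \left(\frac{1}{484} + \frac{i \sqrt{483}}{484}\right)\right)^{2} = \left(-122 - \left(\frac{1}{484} + \frac{i \sqrt{483}}{484}\right)\right)^{2} = \left(- \frac{59049}{484} - \frac{i \sqrt{483}}{484}\right)^{2}$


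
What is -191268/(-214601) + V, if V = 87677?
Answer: 18815763145/214601 ≈ 87678.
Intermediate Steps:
-191268/(-214601) + V = -191268/(-214601) + 87677 = -191268*(-1/214601) + 87677 = 191268/214601 + 87677 = 18815763145/214601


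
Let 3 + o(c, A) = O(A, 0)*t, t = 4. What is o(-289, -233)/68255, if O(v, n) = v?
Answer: -1/73 ≈ -0.013699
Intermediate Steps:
o(c, A) = -3 + 4*A (o(c, A) = -3 + A*4 = -3 + 4*A)
o(-289, -233)/68255 = (-3 + 4*(-233))/68255 = (-3 - 932)*(1/68255) = -935*1/68255 = -1/73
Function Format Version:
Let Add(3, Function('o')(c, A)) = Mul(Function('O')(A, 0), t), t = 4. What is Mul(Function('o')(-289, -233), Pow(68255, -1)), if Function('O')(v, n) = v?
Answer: Rational(-1, 73) ≈ -0.013699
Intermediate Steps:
Function('o')(c, A) = Add(-3, Mul(4, A)) (Function('o')(c, A) = Add(-3, Mul(A, 4)) = Add(-3, Mul(4, A)))
Mul(Function('o')(-289, -233), Pow(68255, -1)) = Mul(Add(-3, Mul(4, -233)), Pow(68255, -1)) = Mul(Add(-3, -932), Rational(1, 68255)) = Mul(-935, Rational(1, 68255)) = Rational(-1, 73)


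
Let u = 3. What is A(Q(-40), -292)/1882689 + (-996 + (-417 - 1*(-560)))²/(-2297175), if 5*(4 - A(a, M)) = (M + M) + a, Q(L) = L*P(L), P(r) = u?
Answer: -456509609887/1441622034525 ≈ -0.31666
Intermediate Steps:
P(r) = 3
Q(L) = 3*L (Q(L) = L*3 = 3*L)
A(a, M) = 4 - 2*M/5 - a/5 (A(a, M) = 4 - ((M + M) + a)/5 = 4 - (2*M + a)/5 = 4 - (a + 2*M)/5 = 4 + (-2*M/5 - a/5) = 4 - 2*M/5 - a/5)
A(Q(-40), -292)/1882689 + (-996 + (-417 - 1*(-560)))²/(-2297175) = (4 - ⅖*(-292) - 3*(-40)/5)/1882689 + (-996 + (-417 - 1*(-560)))²/(-2297175) = (4 + 584/5 - ⅕*(-120))*(1/1882689) + (-996 + (-417 + 560))²*(-1/2297175) = (4 + 584/5 + 24)*(1/1882689) + (-996 + 143)²*(-1/2297175) = (724/5)*(1/1882689) + (-853)²*(-1/2297175) = 724/9413445 + 727609*(-1/2297175) = 724/9413445 - 727609/2297175 = -456509609887/1441622034525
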